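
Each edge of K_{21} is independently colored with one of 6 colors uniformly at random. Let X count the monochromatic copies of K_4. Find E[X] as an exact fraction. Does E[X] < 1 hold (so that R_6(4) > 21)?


E[X] = C(21, 4) · 6^{1 − 6} = 5985 · 6^{−5} = 5985/7776.
As a reduced fraction: E[X] = 665/864 ≈ 0.7696759.
Is E[X] < 1? YES.
Since E[X] < 1, there exists a 6-coloring of K_{21} with no monochromatic K_4; hence R_6(4) > 21.

E[X] = 665/864 ≈ 0.7696759; E[X] < 1, so R_6(4) > 21.


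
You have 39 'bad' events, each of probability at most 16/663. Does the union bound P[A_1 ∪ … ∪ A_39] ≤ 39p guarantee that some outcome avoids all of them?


Union bound: P[∪_{i=1}^{39} A_i] ≤ Σ_i P[A_i] ≤ 39·p = 39·(16/663) = 16/17.
Numerically: 16/17 ≈ 0.9412.
Is 16/17 < 1? YES.
Since P[∪ A_i] ≤ 16/17 < 1, the complement has P[∩ A_i^c] ≥ 1 − 16/17 = 1/17 > 0, so some outcome avoids every A_i.

39·p = 16/17 ≈ 0.9412; existence CERTIFIED by the union bound.


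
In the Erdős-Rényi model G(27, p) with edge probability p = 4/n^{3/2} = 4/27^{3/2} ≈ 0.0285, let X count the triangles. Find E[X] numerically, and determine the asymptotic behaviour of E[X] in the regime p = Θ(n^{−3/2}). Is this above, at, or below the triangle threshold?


Number of potential triangles: C(27, 3) = 2925.
Each occurs with probability p³ ≈ (0.0285)³ ≈ 2.31762e-05.
By linearity: E[X] = C(27, 3)·p³ ≈ 2925 · 2.31762e-05 ≈ 0.068.
Since α = 3/2 > 1, p = c/n^{3/2} = o(1/n) is below the triangle threshold p ~ 1/n. Asymptotically E[X] ~ (c³/6)·n^{3(1−α)} = (4³/6)·n^{-1.5} → 0, so by Markov's inequality G has no triangles w.h.p.

E[X] ≈ 0.068; in regime p = Θ(1/n^{3/2}) E[X] tends to 0 (below the triangle threshold p ~ 1/n).


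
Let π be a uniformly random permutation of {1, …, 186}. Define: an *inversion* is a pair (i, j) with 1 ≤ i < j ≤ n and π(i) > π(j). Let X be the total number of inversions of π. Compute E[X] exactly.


Write X = Σ X_I over the C(186, 2) = 17205 pairs i < j, with X_I the indicator of one inversion.
There are 17205 indicators.
For each fixed pair i < j, the values π(i) and π(j) are two distinct elements of {1, …, 186} in uniformly random order; by symmetry P[π(i) > π(j)] = 1/2.
By linearity: E[X] = 17205 · (1/2) = C(186, 2) · (1/2) = 17205/2 = 17205/2 ≈ 8602.500.

E[X] = 17205/2 = 8602.500.


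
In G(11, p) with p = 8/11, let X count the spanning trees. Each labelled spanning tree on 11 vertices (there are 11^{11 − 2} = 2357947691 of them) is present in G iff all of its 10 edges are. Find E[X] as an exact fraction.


K_11 has 11^{11 − 2} = 2357947691 labelled spanning trees.
For each such spanning tree H, let X_H = 1 if all 10 edges of H are present in G. Then P[X_H = 1] = p^{10} = (8/11)^{10} = 1073741824/25937424601.
By linearity of expectation: E[X] = Σ_H E[X_H] = 2357947691 · p^{10} = 2357947691 · 1073741824/25937424601 = 1073741824/11.
Numerically: E[X] ≈ 9.7613e+07.

E[X] = 2357947691 · (8/11)^{10} = 1073741824/11 ≈ 9.7613e+07.


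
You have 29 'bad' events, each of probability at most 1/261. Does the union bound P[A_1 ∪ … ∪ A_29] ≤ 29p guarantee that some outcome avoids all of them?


Union bound: P[∪_{i=1}^{29} A_i] ≤ Σ_i P[A_i] ≤ 29·p = 29·(1/261) = 1/9.
Numerically: 1/9 ≈ 0.11111.
Is 1/9 < 1? YES.
Since P[∪ A_i] ≤ 1/9 < 1, the complement has P[∩ A_i^c] ≥ 1 − 1/9 = 8/9 > 0, so some outcome avoids every A_i.

29·p = 1/9 ≈ 0.11111; existence CERTIFIED by the union bound.


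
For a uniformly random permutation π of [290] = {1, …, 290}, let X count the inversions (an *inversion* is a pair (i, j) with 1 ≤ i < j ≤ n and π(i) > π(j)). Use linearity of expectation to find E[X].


Write X = Σ X_I over the C(290, 2) = 41905 pairs i < j, with X_I the indicator of one inversion.
There are 41905 indicators.
For each fixed pair i < j, the values π(i) and π(j) are two distinct elements of {1, …, 290} in uniformly random order; by symmetry P[π(i) > π(j)] = 1/2.
By linearity: E[X] = 41905 · (1/2) = C(290, 2) · (1/2) = 41905/2 = 41905/2 ≈ 20952.500.

E[X] = 41905/2 = 20952.500.


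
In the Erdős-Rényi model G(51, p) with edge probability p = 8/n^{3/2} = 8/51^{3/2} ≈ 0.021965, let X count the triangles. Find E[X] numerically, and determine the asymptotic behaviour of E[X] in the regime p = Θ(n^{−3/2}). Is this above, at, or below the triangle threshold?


Number of potential triangles: C(51, 3) = 20825.
Each occurs with probability p³ ≈ (0.021965)³ ≈ 1.0597518e-05.
By linearity: E[X] = C(51, 3)·p³ ≈ 20825 · 1.0597518e-05 ≈ 0.22069.
Since α = 3/2 > 1, p = c/n^{3/2} = o(1/n) is below the triangle threshold p ~ 1/n. Asymptotically E[X] ~ (c³/6)·n^{3(1−α)} = (8³/6)·n^{-1.5} → 0, so by Markov's inequality G has no triangles w.h.p.

E[X] ≈ 0.22069; in regime p = Θ(1/n^{3/2}) E[X] tends to 0 (below the triangle threshold p ~ 1/n).


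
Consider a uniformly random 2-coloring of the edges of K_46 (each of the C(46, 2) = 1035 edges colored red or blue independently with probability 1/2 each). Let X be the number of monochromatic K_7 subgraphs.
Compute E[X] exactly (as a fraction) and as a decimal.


Let X = Σ_S X_S over the C(46, 7) = 53524680 subsets S of size 7, where X_S = 1 if the K_7 on S is monochromatic.
For a fixed S, the K_7 on S has C(7, 2) = 21 edges. P[all 21 edges red] = (1/2)^21, and likewise for blue, so P[monochromatic] = 2·(1/2)^21 = 2^{1 − 21} = 1/1048576.
By linearity of expectation: E[X] = C(46, 7) · 2^{1 − 21} = 53524680 · 1/1048576 = 6690585/131072.
Numerically: E[X] ≈ 51.045113.

E[X] = C(46,7)·2^(1−C(7,2)) = 6690585/131072 ≈ 51.045113.


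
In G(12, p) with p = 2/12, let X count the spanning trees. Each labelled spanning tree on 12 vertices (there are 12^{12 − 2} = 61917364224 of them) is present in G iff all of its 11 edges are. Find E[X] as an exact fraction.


K_12 has 12^{12 − 2} = 61917364224 labelled spanning trees.
For each such spanning tree H, let X_H = 1 if all 11 edges of H are present in G. Then P[X_H = 1] = p^{11} = (1/6)^{11} = 1/362797056.
By linearity: E[X] = Σ_H E[X_H] = 61917364224 · p^{11} = 61917364224 · 1/362797056 = 512/3.
Numerically: E[X] ≈ 170.67.

E[X] = 61917364224 · (1/6)^{11} = 512/3 ≈ 170.67.


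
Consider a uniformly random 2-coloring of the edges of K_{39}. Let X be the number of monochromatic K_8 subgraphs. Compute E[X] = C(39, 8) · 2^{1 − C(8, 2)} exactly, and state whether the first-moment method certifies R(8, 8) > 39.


E[X] = C(39, 8) · 2^{1 − 28} = 61523748 · 2^{−27} = 61523748/134217728.
As a reduced fraction: E[X] = 15380937/33554432 ≈ 0.458388.
Is E[X] < 1? YES.
Since E[X] < 1, there exists a 2-coloring of K_{39} with no monochromatic K_8; hence R(8, 8) > 39.

E[X] = 15380937/33554432 ≈ 0.458388; E[X] < 1, so R(8, 8) > 39.


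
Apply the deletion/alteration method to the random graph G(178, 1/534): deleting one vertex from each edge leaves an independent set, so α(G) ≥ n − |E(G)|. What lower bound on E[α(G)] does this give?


E[|E(G)|] = C(178, 2)·p = 15753 · (1/534) = 59/2.
E[α(G)] ≥ n − E[|E(G)|] = 178 − 59/2 = 297/2.
Numerically: ≈ 148.5000.
(This is only a lower bound; the true E[α(G)] may be larger.)

E[α(G)] ≥ 297/2 ≈ 148.5000.


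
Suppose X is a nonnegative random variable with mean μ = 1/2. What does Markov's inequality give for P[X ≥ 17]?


μ = E[X] = 1/2, a = 17.
Markov: P[X ≥ 17] ≤ μ/a = (1/2)/17 = 1/34.
Numerically: ≈ 0.02941.
(Since a = 17 > μ = 0.50000, the bound 1/34 is < 1 and informative.)

P[X ≥ 17] ≤ 1/34 ≈ 0.02941.


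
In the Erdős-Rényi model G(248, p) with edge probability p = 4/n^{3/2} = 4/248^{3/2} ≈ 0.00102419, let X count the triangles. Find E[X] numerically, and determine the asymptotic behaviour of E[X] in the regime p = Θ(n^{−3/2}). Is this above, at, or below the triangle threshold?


Number of potential triangles: C(248, 3) = 2511496.
Each occurs with probability p³ ≈ (0.00102419)³ ≈ 1.07435401e-09.
By linearity: E[X] = C(248, 3)·p³ ≈ 2511496 · 1.07435401e-09 ≈ 0.002698.
Since α = 3/2 > 1, p = c/n^{3/2} = o(1/n) is below the triangle threshold p ~ 1/n. Asymptotically E[X] ~ (c³/6)·n^{3(1−α)} = (4³/6)·n^{-1.5} → 0, so by Markov's inequality G has no triangles w.h.p.

E[X] ≈ 0.002698; in regime p = Θ(1/n^{3/2}) E[X] tends to 0 (below the triangle threshold p ~ 1/n).


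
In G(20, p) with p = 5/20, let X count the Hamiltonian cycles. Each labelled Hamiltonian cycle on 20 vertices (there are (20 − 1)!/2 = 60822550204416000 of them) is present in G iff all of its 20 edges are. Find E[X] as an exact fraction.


K_20 has (20 − 1)!/2 = 60822550204416000 labelled Hamiltonian cycles.
For each such Hamiltonian cycle H, let X_H = 1 if all 20 edges of H are present in G. Then P[X_H = 1] = p^{20} = (1/4)^{20} = 1/1099511627776.
By linearity of expectation: E[X] = Σ_H E[X_H] = 60822550204416000 · p^{20} = 60822550204416000 · 1/1099511627776 = 1856156927625/33554432.
Numerically: E[X] ≈ 5.532e+04.

E[X] = 60822550204416000 · (1/4)^{20} = 1856156927625/33554432 ≈ 5.532e+04.


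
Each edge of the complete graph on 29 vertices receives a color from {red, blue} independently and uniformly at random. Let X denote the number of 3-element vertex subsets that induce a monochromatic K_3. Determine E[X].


Let X = Σ_S X_S over the C(29, 3) = 3654 subsets S of size 3, where X_S = 1 if the K_3 on S is monochromatic.
For a fixed S, the K_3 on S has C(3, 2) = 3 edges. P[all 3 edges red] = (1/2)^3, and likewise for blue, so P[monochromatic] = 2·(1/2)^3 = 2^{1 − 3} = 1/4.
Summing: E[X] = C(29, 3) · 2^{1 − 3} = 3654 · 1/4 = 1827/2.
Numerically: E[X] ≈ 913.500000.

E[X] = C(29,3)·2^(1−C(3,2)) = 1827/2 ≈ 913.500000.


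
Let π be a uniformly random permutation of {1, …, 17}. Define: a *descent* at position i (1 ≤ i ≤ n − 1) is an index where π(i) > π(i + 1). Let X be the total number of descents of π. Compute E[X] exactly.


Write X = Σ X_I over i = 1, …, 16, with X_I the indicator of one descent.
There are 16 indicators.
For each fixed i, the pair (π(i), π(i+1)) is a uniformly random ordered pair of distinct values from {1, …, 17}; by symmetry P[π(i) > π(i+1)] = 1/2.
By linearity: E[X] = 16 · (1/2) = (17 − 1) · (1/2) = 8 ≈ 8.000.

E[X] = 8 = 8.000.


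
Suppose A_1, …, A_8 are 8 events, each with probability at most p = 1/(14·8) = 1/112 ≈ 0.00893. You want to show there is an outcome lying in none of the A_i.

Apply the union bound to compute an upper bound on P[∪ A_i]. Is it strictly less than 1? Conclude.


Union bound: P[∪_{i=1}^{8} A_i] ≤ Σ_i P[A_i] ≤ 8·p = 8·(1/112) = 1/14.
Numerically: 1/14 ≈ 0.07143.
Is 1/14 < 1? YES.
Since P[∪ A_i] ≤ 1/14 < 1, the complement has P[∩ A_i^c] ≥ 1 − 1/14 = 13/14 > 0, so some outcome avoids every A_i.

8·p = 1/14 ≈ 0.07143; existence CERTIFIED by the union bound.


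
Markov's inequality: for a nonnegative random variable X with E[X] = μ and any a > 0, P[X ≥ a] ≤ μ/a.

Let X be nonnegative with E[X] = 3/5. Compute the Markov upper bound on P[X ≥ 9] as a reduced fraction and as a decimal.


μ = E[X] = 3/5, a = 9.
Markov: P[X ≥ 9] ≤ μ/a = (3/5)/9 = 1/15.
Numerically: ≈ 0.0667.
(Since a = 9 > μ = 0.6000, the bound 1/15 is < 1 and informative.)

P[X ≥ 9] ≤ 1/15 ≈ 0.0667.


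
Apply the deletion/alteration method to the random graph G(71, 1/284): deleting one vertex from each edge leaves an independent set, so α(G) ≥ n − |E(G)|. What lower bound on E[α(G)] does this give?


E[|E(G)|] = C(71, 2)·p = 2485 · (1/284) = 35/4.
E[α(G)] ≥ n − E[|E(G)|] = 71 − 35/4 = 249/4.
Numerically: ≈ 62.25000.
(This is only a lower bound; the true E[α(G)] may be larger.)

E[α(G)] ≥ 249/4 ≈ 62.25000.


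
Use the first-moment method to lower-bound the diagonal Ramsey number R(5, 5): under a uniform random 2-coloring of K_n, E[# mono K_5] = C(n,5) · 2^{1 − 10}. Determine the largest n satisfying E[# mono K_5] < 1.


We need C(n, 5) · 2^{1 − 10} < 1, i.e. C(n, 5) < 2^{10 − 1} = 512.
Check values of n near the boundary:
  n = 5: C(5, 5) = 1; 1 < 512? YES
  n = 6: C(6, 5) = 6; 6 < 512? YES
  n = 7: C(7, 5) = 21; 21 < 512? YES
  n = 8: C(8, 5) = 56; 56 < 512? YES
  n = 9: C(9, 5) = 126; 126 < 512? YES
  n = 10: C(10, 5) = 252; 252 < 512? YES
  n = 11: C(11, 5) = 462; 462 < 512? YES
  n = 12: C(12, 5) = 792; 792 < 512? NO
The largest n with C(n, 5) < 512 is n = 11 (where E[X] = 231/256 ≈ 0.902344). Hence R(5, 5) > 11, i.e. R(5, 5) ≥ 12.

Largest n = 11; hence R(5, 5) > 11.


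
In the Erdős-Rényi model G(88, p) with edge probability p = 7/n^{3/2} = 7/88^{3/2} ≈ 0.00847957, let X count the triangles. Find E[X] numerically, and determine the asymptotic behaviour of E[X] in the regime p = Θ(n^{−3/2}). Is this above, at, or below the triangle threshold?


Number of potential triangles: C(88, 3) = 109736.
Each occurs with probability p³ ≈ (0.00847957)³ ≈ 6.09708283e-07.
By linearity: E[X] = C(88, 3)·p³ ≈ 109736 · 6.09708283e-07 ≈ 0.066907.
Since α = 3/2 > 1, p = c/n^{3/2} = o(1/n) is below the triangle threshold p ~ 1/n. Asymptotically E[X] ~ (c³/6)·n^{3(1−α)} = (7³/6)·n^{-1.5} → 0, so by Markov's inequality G has no triangles w.h.p.

E[X] ≈ 0.066907; in regime p = Θ(1/n^{3/2}) E[X] tends to 0 (below the triangle threshold p ~ 1/n).


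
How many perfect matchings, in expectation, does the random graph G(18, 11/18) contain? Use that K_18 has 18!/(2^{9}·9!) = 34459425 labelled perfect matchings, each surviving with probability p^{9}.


K_18 has 18!/(2^{9}·9!) = 34459425 labelled perfect matchings.
For each such perfect matching H, let X_H = 1 if all 9 edges of H are present in G. Then P[X_H = 1] = p^{9} = (11/18)^{9} = 2357947691/198359290368.
By linearity of expectation: E[X] = Σ_H E[X_H] = 34459425 · p^{9} = 34459425 · 2357947691/198359290368 = 1003129896443675/2448880128.
Numerically: E[X] ≈ 409628.

E[X] = 34459425 · (11/18)^{9} = 1003129896443675/2448880128 ≈ 409628.


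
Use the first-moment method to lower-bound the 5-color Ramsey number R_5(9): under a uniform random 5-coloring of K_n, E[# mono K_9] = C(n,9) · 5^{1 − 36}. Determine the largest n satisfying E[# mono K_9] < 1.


We need C(n, 9) · 5^{1 − 36} < 1, i.e. C(n, 9) < 5^{36 − 1} = 2910383045673370361328125.
Check values of n near the boundary:
  n = 2166: C(2166, 9) = 2844037944203015677277940; 2844037944203015677277940 < 2910383045673370361328125? YES
  n = 2167: C(2167, 9) = 2855899084841489792706810; 2855899084841489792706810 < 2910383045673370361328125? YES
  n = 2168: C(2168, 9) = 2867804175977929537095120; 2867804175977929537095120 < 2910383045673370361328125? YES
  n = 2169: C(2169, 9) = 2879753360044504243499683; 2879753360044504243499683 < 2910383045673370361328125? YES
  n = 2170: C(2170, 9) = 2891746779868845075610510; 2891746779868845075610510 < 2910383045673370361328125? YES
  n = 2171: C(2171, 9) = 2903784578674959601827205; 2903784578674959601827205 < 2910383045673370361328125? YES
  n = 2172: C(2172, 9) = 2915866900084148060642020; 2915866900084148060642020 < 2910383045673370361328125? NO
The largest n with C(n, 9) < 2910383045673370361328125 is n = 2171 (where E[X] = 580756915734991920365441/582076609134674072265625 ≈ 0.998). Hence R_5(9) > 2171, i.e. R_5(9) ≥ 2172.

Largest n = 2171; hence R_5(9) > 2171.


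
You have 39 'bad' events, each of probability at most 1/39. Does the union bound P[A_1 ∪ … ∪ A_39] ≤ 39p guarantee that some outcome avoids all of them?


Union bound: P[∪_{i=1}^{39} A_i] ≤ Σ_i P[A_i] ≤ 39·p = 39·(1/39) = 1.
Numerically: 1 ≈ 1.000000.
Is 1 < 1? NO.
Since the bound 1 is ≥ 1, the union bound is uninformative here; it does NOT by itself certify existence.

39·p = 1 ≈ 1.000000; existence NOT certified by the union bound.


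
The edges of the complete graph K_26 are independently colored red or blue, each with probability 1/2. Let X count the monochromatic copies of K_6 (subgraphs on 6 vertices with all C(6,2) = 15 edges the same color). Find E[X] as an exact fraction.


Let X = Σ_S X_S over the C(26, 6) = 230230 subsets S of size 6, where X_S = 1 if the K_6 on S is monochromatic.
For a fixed S, the K_6 on S has C(6, 2) = 15 edges. P[all 15 edges red] = (1/2)^15, and likewise for blue, so P[monochromatic] = 2·(1/2)^15 = 2^{1 − 15} = 1/16384.
By linearity: E[X] = C(26, 6) · 2^{1 − 15} = 230230 · 1/16384 = 115115/8192.
Numerically: E[X] ≈ 14.0521.

E[X] = C(26,6)·2^(1−C(6,2)) = 115115/8192 ≈ 14.0521.


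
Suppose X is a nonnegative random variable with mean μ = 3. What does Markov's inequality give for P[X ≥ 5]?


μ = E[X] = 3, a = 5.
Markov: P[X ≥ 5] ≤ μ/a = (3)/5 = 3/5.
Numerically: ≈ 0.600000.
(Since a = 5 > μ = 3.000000, the bound 3/5 is < 1 and informative.)

P[X ≥ 5] ≤ 3/5 ≈ 0.600000.


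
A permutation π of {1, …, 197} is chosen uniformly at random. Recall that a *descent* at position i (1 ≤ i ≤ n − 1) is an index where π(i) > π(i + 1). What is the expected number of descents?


Write X = Σ X_I over i = 1, …, 196, with X_I the indicator of one descent.
There are 196 indicators.
For each fixed i, the pair (π(i), π(i+1)) is a uniformly random ordered pair of distinct values from {1, …, 197}; by symmetry P[π(i) > π(i+1)] = 1/2.
By linearity: E[X] = 196 · (1/2) = (197 − 1) · (1/2) = 98 ≈ 98.000.

E[X] = 98 = 98.000.


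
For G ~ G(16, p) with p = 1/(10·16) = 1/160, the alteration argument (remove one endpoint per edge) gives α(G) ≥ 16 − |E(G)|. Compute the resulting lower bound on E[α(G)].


E[|E(G)|] = C(16, 2)·p = 120 · (1/160) = 3/4.
E[α(G)] ≥ n − E[|E(G)|] = 16 − 3/4 = 61/4.
Numerically: ≈ 15.250000.
(This is only a lower bound; the true E[α(G)] may be larger.)

E[α(G)] ≥ 61/4 ≈ 15.250000.


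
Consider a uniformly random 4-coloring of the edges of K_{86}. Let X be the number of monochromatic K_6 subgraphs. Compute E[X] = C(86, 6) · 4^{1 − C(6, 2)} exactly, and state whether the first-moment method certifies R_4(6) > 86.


E[X] = C(86, 6) · 4^{1 − 15} = 470155077 · 4^{−14} = 470155077/268435456.
As a reduced fraction: E[X] = 470155077/268435456 ≈ 1.7515.
Is E[X] < 1? NO.
Since E[X] ≥ 1, the first-moment bound is inconclusive at n = 86; it does NOT by itself certify R_4(6) > 86.

E[X] = 470155077/268435456 ≈ 1.7515; E[X] ≥ 1; first-moment method inconclusive here.


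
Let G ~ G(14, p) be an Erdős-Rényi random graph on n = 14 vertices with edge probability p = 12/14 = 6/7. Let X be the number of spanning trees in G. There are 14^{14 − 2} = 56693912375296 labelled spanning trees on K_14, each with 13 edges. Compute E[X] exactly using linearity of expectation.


K_14 has 14^{14 − 2} = 56693912375296 labelled spanning trees.
For each such spanning tree H, let X_H = 1 if all 13 edges of H are present in G. Then P[X_H = 1] = p^{13} = (6/7)^{13} = 13060694016/96889010407.
By linearity of expectation: E[X] = Σ_H E[X_H] = 56693912375296 · p^{13} = 56693912375296 · 13060694016/96889010407 = 53496602689536/7.
Numerically: E[X] ≈ 7.642e+12.

E[X] = 56693912375296 · (6/7)^{13} = 53496602689536/7 ≈ 7.642e+12.


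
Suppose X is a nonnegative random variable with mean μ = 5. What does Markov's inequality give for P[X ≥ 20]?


μ = E[X] = 5, a = 20.
Markov: P[X ≥ 20] ≤ μ/a = (5)/20 = 1/4.
Numerically: ≈ 0.250.
(Since a = 20 > μ = 5.000, the bound 1/4 is < 1 and informative.)

P[X ≥ 20] ≤ 1/4 ≈ 0.250.


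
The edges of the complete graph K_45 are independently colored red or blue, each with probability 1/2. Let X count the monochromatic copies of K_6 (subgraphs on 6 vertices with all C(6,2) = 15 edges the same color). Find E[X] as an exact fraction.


Let X = Σ_S X_S over the C(45, 6) = 8145060 subsets S of size 6, where X_S = 1 if the K_6 on S is monochromatic.
For a fixed S, the K_6 on S has C(6, 2) = 15 edges. P[all 15 edges red] = (1/2)^15, and likewise for blue, so P[monochromatic] = 2·(1/2)^15 = 2^{1 − 15} = 1/16384.
By linearity: E[X] = C(45, 6) · 2^{1 − 15} = 8145060 · 1/16384 = 2036265/4096.
Numerically: E[X] ≈ 497.1350.

E[X] = C(45,6)·2^(1−C(6,2)) = 2036265/4096 ≈ 497.1350.


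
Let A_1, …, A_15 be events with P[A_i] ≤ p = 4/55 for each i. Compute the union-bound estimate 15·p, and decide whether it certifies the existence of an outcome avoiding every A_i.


Union bound: P[∪_{i=1}^{15} A_i] ≤ Σ_i P[A_i] ≤ 15·p = 15·(4/55) = 12/11.
Numerically: 12/11 ≈ 1.090909.
Is 12/11 < 1? NO.
Since the bound 12/11 is ≥ 1, the union bound is uninformative here; it does NOT by itself certify existence.

15·p = 12/11 ≈ 1.090909; existence NOT certified by the union bound.


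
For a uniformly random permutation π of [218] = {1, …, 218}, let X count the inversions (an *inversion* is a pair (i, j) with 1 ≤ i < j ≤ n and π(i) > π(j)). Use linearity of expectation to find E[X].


Write X = Σ X_I over the C(218, 2) = 23653 pairs i < j, with X_I the indicator of one inversion.
There are 23653 indicators.
For each fixed pair i < j, the values π(i) and π(j) are two distinct elements of {1, …, 218} in uniformly random order; by symmetry P[π(i) > π(j)] = 1/2.
By linearity: E[X] = 23653 · (1/2) = C(218, 2) · (1/2) = 23653/2 = 23653/2 ≈ 11826.500000.

E[X] = 23653/2 = 11826.500000.


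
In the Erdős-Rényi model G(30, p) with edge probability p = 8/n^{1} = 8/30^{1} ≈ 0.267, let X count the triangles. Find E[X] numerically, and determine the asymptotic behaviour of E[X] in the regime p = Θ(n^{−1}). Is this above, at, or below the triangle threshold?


Number of potential triangles: C(30, 3) = 4060.
Each occurs with probability p³ ≈ (0.267)³ ≈ 1.89630e-02.
By linearity: E[X] = C(30, 3)·p³ ≈ 4060 · 1.89630e-02 ≈ 76.990.
Here α = 1, so p = 8/n is exactly at the triangle threshold p ~ 1/n. Asymptotically E[X] → c³/6 = 8³/6 = 256/3 ≈ 85.333, a bounded constant. In this regime the triangle count is asymptotically Poisson(c³/6).

E[X] ≈ 76.990; in regime p = Θ(1/n^{1}) E[X] stays bounded (at the triangle threshold p ~ 1/n).


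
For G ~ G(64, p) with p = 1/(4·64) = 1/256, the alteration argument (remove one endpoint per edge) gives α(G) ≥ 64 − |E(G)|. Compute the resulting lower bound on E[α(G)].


E[|E(G)|] = C(64, 2)·p = 2016 · (1/256) = 63/8.
E[α(G)] ≥ n − E[|E(G)|] = 64 − 63/8 = 449/8.
Numerically: ≈ 56.12500.
(This is only a lower bound; the true E[α(G)] may be larger.)

E[α(G)] ≥ 449/8 ≈ 56.12500.


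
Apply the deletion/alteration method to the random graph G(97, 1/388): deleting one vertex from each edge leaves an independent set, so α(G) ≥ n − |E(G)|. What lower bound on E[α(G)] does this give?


E[|E(G)|] = C(97, 2)·p = 4656 · (1/388) = 12.
E[α(G)] ≥ n − E[|E(G)|] = 97 − 12 = 85.
Numerically: ≈ 85.000000.
(This is only a lower bound; the true E[α(G)] may be larger.)

E[α(G)] ≥ 85 ≈ 85.000000.


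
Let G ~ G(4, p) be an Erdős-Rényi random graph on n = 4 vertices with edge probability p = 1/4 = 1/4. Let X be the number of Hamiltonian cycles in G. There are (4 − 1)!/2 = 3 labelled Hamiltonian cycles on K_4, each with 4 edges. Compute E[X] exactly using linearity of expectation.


K_4 has (4 − 1)!/2 = 3 labelled Hamiltonian cycles.
For each such Hamiltonian cycle H, let X_H = 1 if all 4 edges of H are present in G. Then P[X_H = 1] = p^{4} = (1/4)^{4} = 1/256.
By linearity of expectation: E[X] = Σ_H E[X_H] = 3 · p^{4} = 3 · 1/256 = 3/256.
Numerically: E[X] ≈ 0.01172.

E[X] = 3 · (1/4)^{4} = 3/256 ≈ 0.01172.


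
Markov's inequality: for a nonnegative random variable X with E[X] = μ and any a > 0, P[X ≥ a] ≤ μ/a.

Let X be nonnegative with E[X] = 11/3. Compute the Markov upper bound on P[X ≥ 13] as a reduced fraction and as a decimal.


μ = E[X] = 11/3, a = 13.
Markov: P[X ≥ 13] ≤ μ/a = (11/3)/13 = 11/39.
Numerically: ≈ 0.2821.
(Since a = 13 > μ = 3.6667, the bound 11/39 is < 1 and informative.)

P[X ≥ 13] ≤ 11/39 ≈ 0.2821.


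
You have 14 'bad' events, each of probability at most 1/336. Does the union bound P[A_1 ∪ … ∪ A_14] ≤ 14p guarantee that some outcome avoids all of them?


Union bound: P[∪_{i=1}^{14} A_i] ≤ Σ_i P[A_i] ≤ 14·p = 14·(1/336) = 1/24.
Numerically: 1/24 ≈ 0.042.
Is 1/24 < 1? YES.
Since P[∪ A_i] ≤ 1/24 < 1, the complement has P[∩ A_i^c] ≥ 1 − 1/24 = 23/24 > 0, so some outcome avoids every A_i.

14·p = 1/24 ≈ 0.042; existence CERTIFIED by the union bound.


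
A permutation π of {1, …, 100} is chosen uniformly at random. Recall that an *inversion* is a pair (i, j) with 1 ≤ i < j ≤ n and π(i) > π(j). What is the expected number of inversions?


Write X = Σ X_I over the C(100, 2) = 4950 pairs i < j, with X_I the indicator of one inversion.
There are 4950 indicators.
For each fixed pair i < j, the values π(i) and π(j) are two distinct elements of {1, …, 100} in uniformly random order; by symmetry P[π(i) > π(j)] = 1/2.
By linearity: E[X] = 4950 · (1/2) = C(100, 2) · (1/2) = 4950/2 = 2475 ≈ 2475.000.

E[X] = 2475 = 2475.000.


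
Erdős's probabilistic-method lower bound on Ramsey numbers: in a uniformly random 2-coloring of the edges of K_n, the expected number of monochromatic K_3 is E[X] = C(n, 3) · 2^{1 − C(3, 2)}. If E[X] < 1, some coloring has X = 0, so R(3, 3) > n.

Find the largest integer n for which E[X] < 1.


We need C(n, 3) · 2^{1 − 3} < 1, i.e. C(n, 3) < 2^{3 − 1} = 4.
Check values of n near the boundary:
  n = 3: C(3, 3) = 1; 1 < 4? YES
  n = 4: C(4, 3) = 4; 4 < 4? NO
  n = 5: C(5, 3) = 10; 10 < 4? NO
The largest n with C(n, 3) < 4 is n = 3 (where E[X] = 1/4 ≈ 0.250000). Hence R(3, 3) > 3, i.e. R(3, 3) ≥ 4.

Largest n = 3; hence R(3, 3) > 3.


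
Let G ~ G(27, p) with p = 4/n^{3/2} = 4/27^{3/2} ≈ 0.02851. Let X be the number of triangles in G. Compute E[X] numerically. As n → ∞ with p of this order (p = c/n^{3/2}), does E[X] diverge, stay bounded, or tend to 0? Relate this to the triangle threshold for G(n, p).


Number of potential triangles: C(27, 3) = 2925.
Each occurs with probability p³ ≈ (0.02851)³ ≈ 2.317624e-05.
By linearity: E[X] = C(27, 3)·p³ ≈ 2925 · 2.317624e-05 ≈ 0.0678.
Since α = 3/2 > 1, p = c/n^{3/2} = o(1/n) is below the triangle threshold p ~ 1/n. Asymptotically E[X] ~ (c³/6)·n^{3(1−α)} = (4³/6)·n^{-1.5} → 0, so by Markov's inequality G has no triangles w.h.p.

E[X] ≈ 0.0678; in regime p = Θ(1/n^{3/2}) E[X] tends to 0 (below the triangle threshold p ~ 1/n).


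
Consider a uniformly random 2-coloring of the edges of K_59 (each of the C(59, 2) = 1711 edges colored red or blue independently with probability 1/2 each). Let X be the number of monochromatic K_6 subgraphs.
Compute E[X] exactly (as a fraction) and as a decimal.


Let X = Σ_S X_S over the C(59, 6) = 45057474 subsets S of size 6, where X_S = 1 if the K_6 on S is monochromatic.
For a fixed S, the K_6 on S has C(6, 2) = 15 edges. P[all 15 edges red] = (1/2)^15, and likewise for blue, so P[monochromatic] = 2·(1/2)^15 = 2^{1 − 15} = 1/16384.
By linearity of expectation: E[X] = C(59, 6) · 2^{1 − 15} = 45057474 · 1/16384 = 22528737/8192.
Numerically: E[X] ≈ 2750.090.

E[X] = C(59,6)·2^(1−C(6,2)) = 22528737/8192 ≈ 2750.090.


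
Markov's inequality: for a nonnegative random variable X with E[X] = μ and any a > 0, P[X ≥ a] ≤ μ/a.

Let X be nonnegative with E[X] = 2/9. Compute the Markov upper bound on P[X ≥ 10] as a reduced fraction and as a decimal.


μ = E[X] = 2/9, a = 10.
Markov: P[X ≥ 10] ≤ μ/a = (2/9)/10 = 1/45.
Numerically: ≈ 0.0222.
(Since a = 10 > μ = 0.2222, the bound 1/45 is < 1 and informative.)

P[X ≥ 10] ≤ 1/45 ≈ 0.0222.


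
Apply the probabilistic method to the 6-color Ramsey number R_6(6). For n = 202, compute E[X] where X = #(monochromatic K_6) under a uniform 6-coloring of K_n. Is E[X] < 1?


E[X] = C(202, 6) · 6^{1 − 15} = 87544611330 · 6^{−14} = 87544611330/78364164096.
As a reduced fraction: E[X] = 14590768555/13060694016 ≈ 1.1171511.
Is E[X] < 1? NO.
Since E[X] ≥ 1, the first-moment bound is inconclusive at n = 202; it does NOT by itself certify R_6(6) > 202.

E[X] = 14590768555/13060694016 ≈ 1.1171511; E[X] ≥ 1; first-moment method inconclusive here.


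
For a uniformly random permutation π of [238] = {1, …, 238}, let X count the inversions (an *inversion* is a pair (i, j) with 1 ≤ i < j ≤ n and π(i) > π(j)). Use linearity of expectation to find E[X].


Write X = Σ X_I over the C(238, 2) = 28203 pairs i < j, with X_I the indicator of one inversion.
There are 28203 indicators.
For each fixed pair i < j, the values π(i) and π(j) are two distinct elements of {1, …, 238} in uniformly random order; by symmetry P[π(i) > π(j)] = 1/2.
By linearity: E[X] = 28203 · (1/2) = C(238, 2) · (1/2) = 28203/2 = 28203/2 ≈ 14101.50000.

E[X] = 28203/2 = 14101.50000.


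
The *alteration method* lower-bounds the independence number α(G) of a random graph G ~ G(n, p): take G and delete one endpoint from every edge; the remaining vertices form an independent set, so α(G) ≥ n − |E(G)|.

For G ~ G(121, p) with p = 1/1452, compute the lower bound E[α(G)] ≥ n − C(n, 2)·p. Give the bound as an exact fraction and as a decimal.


E[|E(G)|] = C(121, 2)·p = 7260 · (1/1452) = 5.
E[α(G)] ≥ n − E[|E(G)|] = 121 − 5 = 116.
Numerically: ≈ 116.00000.
(This is only a lower bound; the true E[α(G)] may be larger.)

E[α(G)] ≥ 116 ≈ 116.00000.


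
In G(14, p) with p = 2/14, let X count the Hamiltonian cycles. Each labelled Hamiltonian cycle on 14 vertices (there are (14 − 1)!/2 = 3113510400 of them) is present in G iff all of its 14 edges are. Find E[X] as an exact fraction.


K_14 has (14 − 1)!/2 = 3113510400 labelled Hamiltonian cycles.
For each such Hamiltonian cycle H, let X_H = 1 if all 14 edges of H are present in G. Then P[X_H = 1] = p^{14} = (1/7)^{14} = 1/678223072849.
By linearity: E[X] = Σ_H E[X_H] = 3113510400 · p^{14} = 3113510400 · 1/678223072849 = 444787200/96889010407.
Numerically: E[X] ≈ 0.00459.

E[X] = 3113510400 · (1/7)^{14} = 444787200/96889010407 ≈ 0.00459.


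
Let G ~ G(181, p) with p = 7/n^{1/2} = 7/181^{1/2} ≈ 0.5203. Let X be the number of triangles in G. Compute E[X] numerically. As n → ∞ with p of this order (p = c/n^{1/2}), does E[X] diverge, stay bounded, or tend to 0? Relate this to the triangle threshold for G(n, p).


Number of potential triangles: C(181, 3) = 971970.
Each occurs with probability p³ ≈ (0.5203)³ ≈ 1.408563e-01.
By linearity: E[X] = C(181, 3)·p³ ≈ 971970 · 1.408563e-01 ≈ 136908.0921.
Since α = 1/2 < 1, p = c/n^{1/2} ≫ 1/n is above the triangle threshold p ~ 1/n. Asymptotically E[X] ~ (c³/6)·n^{3(1−α)} = (7³/6)·n^{1.5} → ∞; triangles are abundant w.h.p.

E[X] ≈ 136908.0921; in regime p = Θ(1/n^{1/2}) E[X] diverges (above the triangle threshold p ~ 1/n).


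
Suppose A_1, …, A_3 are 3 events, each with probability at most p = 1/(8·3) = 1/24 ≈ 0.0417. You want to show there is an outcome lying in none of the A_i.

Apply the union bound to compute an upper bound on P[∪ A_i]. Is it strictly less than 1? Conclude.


Union bound: P[∪_{i=1}^{3} A_i] ≤ Σ_i P[A_i] ≤ 3·p = 3·(1/24) = 1/8.
Numerically: 1/8 ≈ 0.1250.
Is 1/8 < 1? YES.
Since P[∪ A_i] ≤ 1/8 < 1, the complement has P[∩ A_i^c] ≥ 1 − 1/8 = 7/8 > 0, so some outcome avoids every A_i.

3·p = 1/8 ≈ 0.1250; existence CERTIFIED by the union bound.


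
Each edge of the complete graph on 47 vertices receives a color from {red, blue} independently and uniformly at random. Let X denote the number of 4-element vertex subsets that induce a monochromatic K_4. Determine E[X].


Let X = Σ_S X_S over the C(47, 4) = 178365 subsets S of size 4, where X_S = 1 if the K_4 on S is monochromatic.
For a fixed S, the K_4 on S has C(4, 2) = 6 edges. P[all 6 edges red] = (1/2)^6, and likewise for blue, so P[monochromatic] = 2·(1/2)^6 = 2^{1 − 6} = 1/32.
By linearity of expectation: E[X] = C(47, 4) · 2^{1 − 6} = 178365 · 1/32 = 178365/32.
Numerically: E[X] ≈ 5573.906.

E[X] = C(47,4)·2^(1−C(4,2)) = 178365/32 ≈ 5573.906.


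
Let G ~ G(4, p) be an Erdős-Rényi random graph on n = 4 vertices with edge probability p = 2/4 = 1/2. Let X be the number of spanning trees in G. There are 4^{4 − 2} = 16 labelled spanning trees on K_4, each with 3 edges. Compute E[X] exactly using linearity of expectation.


K_4 has 4^{4 − 2} = 16 labelled spanning trees.
For each such spanning tree H, let X_H = 1 if all 3 edges of H are present in G. Then P[X_H = 1] = p^{3} = (1/2)^{3} = 1/8.
By linearity of expectation: E[X] = Σ_H E[X_H] = 16 · p^{3} = 16 · 1/8 = 2.
Numerically: E[X] ≈ 2.

E[X] = 16 · (1/2)^{3} = 2 ≈ 2.


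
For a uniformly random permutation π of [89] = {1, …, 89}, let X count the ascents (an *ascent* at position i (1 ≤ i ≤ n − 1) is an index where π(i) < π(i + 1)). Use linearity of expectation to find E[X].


Write X = Σ X_I over i = 1, …, 88, with X_I the indicator of one ascent.
There are 88 indicators.
For each fixed i, the pair (π(i), π(i+1)) is a uniformly random ordered pair of distinct values from {1, …, 89}; by symmetry P[π(i) < π(i+1)] = 1/2.
By linearity: E[X] = 88 · (1/2) = (89 − 1) · (1/2) = 44 ≈ 44.000000.

E[X] = 44 = 44.000000.


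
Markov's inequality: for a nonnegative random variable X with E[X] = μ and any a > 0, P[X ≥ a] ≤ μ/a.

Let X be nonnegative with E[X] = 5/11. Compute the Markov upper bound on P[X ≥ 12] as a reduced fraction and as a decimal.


μ = E[X] = 5/11, a = 12.
Markov: P[X ≥ 12] ≤ μ/a = (5/11)/12 = 5/132.
Numerically: ≈ 0.038.
(Since a = 12 > μ = 0.455, the bound 5/132 is < 1 and informative.)

P[X ≥ 12] ≤ 5/132 ≈ 0.038.


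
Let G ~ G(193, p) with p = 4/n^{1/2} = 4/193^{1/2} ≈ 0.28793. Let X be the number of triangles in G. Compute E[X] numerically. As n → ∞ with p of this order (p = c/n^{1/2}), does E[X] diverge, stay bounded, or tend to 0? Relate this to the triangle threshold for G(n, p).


Number of potential triangles: C(193, 3) = 1179616.
Each occurs with probability p³ ≈ (0.28793)³ ≈ 2.3869538e-02.
By linearity: E[X] = C(193, 3)·p³ ≈ 1179616 · 2.3869538e-02 ≈ 28156.88876.
Since α = 1/2 < 1, p = c/n^{1/2} ≫ 1/n is above the triangle threshold p ~ 1/n. Asymptotically E[X] ~ (c³/6)·n^{3(1−α)} = (4³/6)·n^{1.5} → ∞; triangles are abundant w.h.p.

E[X] ≈ 28156.88876; in regime p = Θ(1/n^{1/2}) E[X] diverges (above the triangle threshold p ~ 1/n).


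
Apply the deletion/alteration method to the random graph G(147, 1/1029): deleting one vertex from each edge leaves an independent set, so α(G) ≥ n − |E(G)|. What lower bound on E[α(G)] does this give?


E[|E(G)|] = C(147, 2)·p = 10731 · (1/1029) = 73/7.
E[α(G)] ≥ n − E[|E(G)|] = 147 − 73/7 = 956/7.
Numerically: ≈ 136.57143.
(This is only a lower bound; the true E[α(G)] may be larger.)

E[α(G)] ≥ 956/7 ≈ 136.57143.


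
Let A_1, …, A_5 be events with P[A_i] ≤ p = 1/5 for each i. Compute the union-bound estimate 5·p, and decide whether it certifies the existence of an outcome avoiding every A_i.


Union bound: P[∪_{i=1}^{5} A_i] ≤ Σ_i P[A_i] ≤ 5·p = 5·(1/5) = 1.
Numerically: 1 ≈ 1.0000000.
Is 1 < 1? NO.
Since the bound 1 is ≥ 1, the union bound is uninformative here; it does NOT by itself certify existence.

5·p = 1 ≈ 1.0000000; existence NOT certified by the union bound.


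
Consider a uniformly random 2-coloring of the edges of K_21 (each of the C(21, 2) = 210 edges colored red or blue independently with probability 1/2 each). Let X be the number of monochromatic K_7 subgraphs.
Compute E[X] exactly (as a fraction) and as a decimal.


Let X = Σ_S X_S over the C(21, 7) = 116280 subsets S of size 7, where X_S = 1 if the K_7 on S is monochromatic.
For a fixed S, the K_7 on S has C(7, 2) = 21 edges. P[all 21 edges red] = (1/2)^21, and likewise for blue, so P[monochromatic] = 2·(1/2)^21 = 2^{1 − 21} = 1/1048576.
By linearity: E[X] = C(21, 7) · 2^{1 − 21} = 116280 · 1/1048576 = 14535/131072.
Numerically: E[X] ≈ 0.1109.

E[X] = C(21,7)·2^(1−C(7,2)) = 14535/131072 ≈ 0.1109.


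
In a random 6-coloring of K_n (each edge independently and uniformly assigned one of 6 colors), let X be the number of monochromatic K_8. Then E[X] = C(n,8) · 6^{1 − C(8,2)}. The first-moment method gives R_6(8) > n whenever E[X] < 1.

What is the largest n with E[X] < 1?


We need C(n, 8) · 6^{1 − 28} < 1, i.e. C(n, 8) < 6^{28 − 1} = 1023490369077469249536.
Check values of n near the boundary:
  n = 1593: C(1593, 8) = 1010555394551193970323; 1010555394551193970323 < 1023490369077469249536? YES
  n = 1594: C(1594, 8) = 1015652773590544255167; 1015652773590544255167 < 1023490369077469249536? YES
  n = 1595: C(1595, 8) = 1020772636343363633895; 1020772636343363633895 < 1023490369077469249536? YES
  n = 1596: C(1596, 8) = 1025915067760710553965; 1025915067760710553965 < 1023490369077469249536? NO
  n = 1597: C(1597, 8) = 1031080153060953275445; 1031080153060953275445 < 1023490369077469249536? NO
  n = 1598: C(1598, 8) = 1036267977730442348529; 1036267977730442348529 < 1023490369077469249536? NO
The largest n with C(n, 8) < 1023490369077469249536 is n = 1595 (where E[X] = 113419181815929292655/113721152119718805504 ≈ 0.997). Hence R_6(8) > 1595, i.e. R_6(8) ≥ 1596.

Largest n = 1595; hence R_6(8) > 1595.


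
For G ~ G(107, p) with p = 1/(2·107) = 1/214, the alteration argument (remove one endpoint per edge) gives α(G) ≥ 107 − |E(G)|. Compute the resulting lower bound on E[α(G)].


E[|E(G)|] = C(107, 2)·p = 5671 · (1/214) = 53/2.
E[α(G)] ≥ n − E[|E(G)|] = 107 − 53/2 = 161/2.
Numerically: ≈ 80.50000.
(This is only a lower bound; the true E[α(G)] may be larger.)

E[α(G)] ≥ 161/2 ≈ 80.50000.


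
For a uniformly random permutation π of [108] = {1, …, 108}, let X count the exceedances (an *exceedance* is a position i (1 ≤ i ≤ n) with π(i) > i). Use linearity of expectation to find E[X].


Write X = Σ_{i=1}^{108} X_i, where X_i = 1_{π(i) > i}.
For each fixed i, π(i) is uniform over {1, …, 108} (marginal of a uniform permutation), so P[π(i) > i] = (n − i)/n. Summing: Σ_{i=1}^{108} (n − i)/n = (0 + 1 + … + 107)/108 = 108(108 − 1)/(2·108) = (108 − 1)/2.
Hence E[X] = Σ_{i=1}^{108} (108 − i)/108 = 107/2 ≈ 53.5000.

E[X] = 107/2 = 53.5000.


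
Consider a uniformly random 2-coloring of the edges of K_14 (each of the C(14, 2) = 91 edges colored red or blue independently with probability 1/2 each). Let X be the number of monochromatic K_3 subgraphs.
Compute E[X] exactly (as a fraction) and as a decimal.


Let X = Σ_S X_S over the C(14, 3) = 364 subsets S of size 3, where X_S = 1 if the K_3 on S is monochromatic.
For a fixed S, the K_3 on S has C(3, 2) = 3 edges. P[all 3 edges red] = (1/2)^3, and likewise for blue, so P[monochromatic] = 2·(1/2)^3 = 2^{1 − 3} = 1/4.
Summing: E[X] = C(14, 3) · 2^{1 − 3} = 364 · 1/4 = 91.
Numerically: E[X] ≈ 91.00000.

E[X] = C(14,3)·2^(1−C(3,2)) = 91 ≈ 91.00000.


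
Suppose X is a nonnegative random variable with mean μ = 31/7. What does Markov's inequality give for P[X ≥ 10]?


μ = E[X] = 31/7, a = 10.
Markov: P[X ≥ 10] ≤ μ/a = (31/7)/10 = 31/70.
Numerically: ≈ 0.44286.
(Since a = 10 > μ = 4.42857, the bound 31/70 is < 1 and informative.)

P[X ≥ 10] ≤ 31/70 ≈ 0.44286.


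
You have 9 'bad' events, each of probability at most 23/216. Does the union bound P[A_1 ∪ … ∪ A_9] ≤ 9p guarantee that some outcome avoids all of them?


Union bound: P[∪_{i=1}^{9} A_i] ≤ Σ_i P[A_i] ≤ 9·p = 9·(23/216) = 23/24.
Numerically: 23/24 ≈ 0.958333.
Is 23/24 < 1? YES.
Since P[∪ A_i] ≤ 23/24 < 1, the complement has P[∩ A_i^c] ≥ 1 − 23/24 = 1/24 > 0, so some outcome avoids every A_i.

9·p = 23/24 ≈ 0.958333; existence CERTIFIED by the union bound.
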